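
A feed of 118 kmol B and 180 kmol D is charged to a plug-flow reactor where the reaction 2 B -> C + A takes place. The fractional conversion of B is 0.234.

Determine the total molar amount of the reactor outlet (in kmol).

B reacted = 0.234 × 118 = 27.61 kmol; ν_B = −2, so ξ = 27.61/2 = 13.81 kmol.
Outlet amounts (n = n₀ + ν ξ):
  B: 118 − 2(13.81) = 90.39
  C: 0 + 1(13.81) = 13.81
  A: 0 + 1(13.81) = 13.81
  D: 180 (inert)
Total out = 90.39 + 13.81 + 13.81 + 180 = 298 kmol.

298 kmol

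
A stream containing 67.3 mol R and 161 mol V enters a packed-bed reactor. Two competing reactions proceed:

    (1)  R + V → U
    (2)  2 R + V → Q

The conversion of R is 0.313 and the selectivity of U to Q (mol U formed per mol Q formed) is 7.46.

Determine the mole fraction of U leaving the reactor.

0.0802

Conversion of R: R consumed = 0.313 × 67.3 = 21.06 mol = 1ξ₁ + 2ξ₂.
Selectivity: 1ξ₁ / (1ξ₂) = 7.46 → ξ₁ = 7.46 ξ₂.
Substitute: (1·7.46 + 2) ξ₂ = 21.06 → ξ₂ = 2.227 mol, ξ₁ = 16.61 mol.
Outlet amounts (n = n₀ + Σ ν·ξ):
  R: 67.3 − 1(16.61) − 2(2.227) = 46.24
  V: 161 − 1(16.61) − 1(2.227) = 142.2
  U: 0 + 1(16.61) = 16.61
  Q: 0 + 1(2.227) = 2.227
Total out = 207.2 mol; y_U = 16.61 / 207.2 = 0.08016.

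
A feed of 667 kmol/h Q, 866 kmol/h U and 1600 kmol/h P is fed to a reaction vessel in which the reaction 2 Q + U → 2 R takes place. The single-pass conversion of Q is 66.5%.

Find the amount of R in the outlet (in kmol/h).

444 kmol/h

Q reacted = 0.665 × 667 = 443.6 kmol/h; ν_Q = −2, so ξ = 443.6/2 = 221.8 kmol/h.
Outlet amounts (n = n₀ + ν ξ):
  Q: 667 − 2(221.8) = 223.4
  U: 866 − 1(221.8) = 644.2
  R: 0 + 2(221.8) = 443.6
  P: 1600 (inert)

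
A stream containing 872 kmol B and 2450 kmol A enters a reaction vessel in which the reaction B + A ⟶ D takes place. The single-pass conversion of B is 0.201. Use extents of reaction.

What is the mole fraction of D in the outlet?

0.0557

B reacted = 0.201 × 872 = 175.3 kmol; ν_B = −1, so ξ = 175.3/1 = 175.3 kmol.
Outlet amounts (n = n₀ + ν ξ):
  B: 872 − 1(175.3) = 696.7
  A: 2450 − 1(175.3) = 2275
  D: 0 + 1(175.3) = 175.3
Total out = 3147 kmol; y_D = 175.3 / 3147 = 0.0557.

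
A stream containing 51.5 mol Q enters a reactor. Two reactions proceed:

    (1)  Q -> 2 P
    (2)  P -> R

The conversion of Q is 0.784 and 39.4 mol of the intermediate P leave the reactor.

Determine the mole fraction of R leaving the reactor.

Conversion of Q: Q consumed = 1ξ₁ = 0.784 × 51.5 → ξ₁ = 40.38 mol.
P balance: n_P = 0 + 2ξ₁ − 1ξ₂ = 39.4 → ξ₂ = (2·40.38 − 39.4)/1 = 41.35 mol.
Outlet amounts (n = n₀ + Σ ν·ξ):
  Q: 51.5 − 1(40.38) = 11.12
  P: 0 + 2(40.38) − 1(41.35) = 39.4
  R: 0 + 1(41.35) = 41.35
Total out = 91.88 mol; y_R = 41.35 / 91.88 = 0.4501.

0.45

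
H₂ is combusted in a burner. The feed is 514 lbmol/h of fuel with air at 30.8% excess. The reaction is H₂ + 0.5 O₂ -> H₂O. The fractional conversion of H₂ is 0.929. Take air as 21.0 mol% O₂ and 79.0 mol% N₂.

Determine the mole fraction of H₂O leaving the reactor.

0.255

Stoichiometric O₂ = 0.5 × 514 = 257 lbmol/h; O₂ fed = 257 × 1.308 = 336.2 lbmol/h.
N₂ fed = 336.2 × 79/21 = 1265 lbmol/h.
Fuel reacted = 0.929 × 514 → ξ = 477.5 lbmol/h.
Outlet (n = n₀ + ν ξ):
  H₂: 514 − 1(477.5) = 36.49
  O₂: 336.2 − 0.5(477.5) = 97.4
  N₂: 1265 (inert)
  H₂O: 0 + 1(477.5) = 477.5
Total out = 1876 lbmol/h; y_H₂O = 477.5 / 1876 = 0.2545.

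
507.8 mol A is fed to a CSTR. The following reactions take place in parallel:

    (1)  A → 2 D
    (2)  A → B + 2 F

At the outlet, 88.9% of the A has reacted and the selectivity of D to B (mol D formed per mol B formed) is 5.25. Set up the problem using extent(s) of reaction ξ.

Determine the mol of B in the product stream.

125 mol

Conversion of A: A consumed = 0.889 × 507.8 = 451.4 mol = 1ξ₁ + 1ξ₂.
Selectivity: 2ξ₁ / (1ξ₂) = 5.25 → ξ₁ = 2.625 ξ₂.
Substitute: (1·2.625 + 1) ξ₂ = 451.4 → ξ₂ = 124.5 mol, ξ₁ = 326.9 mol.
Outlet amounts (n = n₀ + Σ ν·ξ):
  A: 507.8 − 1(326.9) − 1(124.5) = 56.37
  D: 0 + 2(326.9) = 653.8
  B: 0 + 1(124.5) = 124.5
  F: 0 + 2(124.5) = 249.1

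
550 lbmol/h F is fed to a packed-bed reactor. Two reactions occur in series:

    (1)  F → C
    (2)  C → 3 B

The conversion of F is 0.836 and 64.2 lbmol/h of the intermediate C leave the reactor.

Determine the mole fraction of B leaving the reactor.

0.885

Conversion of F: F consumed = 1ξ₁ = 0.836 × 550 → ξ₁ = 459.8 lbmol/h.
C balance: n_C = 0 + 1ξ₁ − 1ξ₂ = 64.2 → ξ₂ = (1·459.8 − 64.2)/1 = 395.6 lbmol/h.
Outlet amounts (n = n₀ + Σ ν·ξ):
  F: 550 − 1(459.8) = 90.2
  C: 0 + 1(459.8) − 1(395.6) = 64.2
  B: 0 + 3(395.6) = 1187
Total out = 1341 lbmol/h; y_B = 1187 / 1341 = 0.8849.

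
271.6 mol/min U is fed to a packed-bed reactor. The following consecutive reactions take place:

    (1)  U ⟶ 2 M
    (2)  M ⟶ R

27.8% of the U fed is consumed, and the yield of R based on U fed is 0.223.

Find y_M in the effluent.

0.261

Conversion of U: U consumed = 1ξ₁ = 0.278 × 271.6 → ξ₁ = 75.5 mol/min.
Yield of R: 1ξ₂ / 271.6 = 0.223 → ξ₂ = 60.57 mol/min.
Outlet amounts (n = n₀ + Σ ν·ξ):
  U: 271.6 − 1(75.5) = 196.1
  M: 0 + 2(75.5) − 1(60.57) = 90.44
  R: 0 + 1(60.57) = 60.57
Total out = 347.1 mol/min; y_M = 90.44 / 347.1 = 0.2606.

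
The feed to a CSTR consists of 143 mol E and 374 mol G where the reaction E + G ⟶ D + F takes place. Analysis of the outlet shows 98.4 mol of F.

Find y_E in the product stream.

For F: n = n₀ + 1ξ → 98.4 = 0 + 1ξ, giving ξ = 98.4 mol.
Outlet amounts (n = n₀ + ν ξ):
  E: 143 − 1(98.4) = 44.6
  G: 374 − 1(98.4) = 275.6
  D: 0 + 1(98.4) = 98.4
  F: 0 + 1(98.4) = 98.4
Total out = 517 mol; y_E = 44.6 / 517 = 0.08627.

0.0863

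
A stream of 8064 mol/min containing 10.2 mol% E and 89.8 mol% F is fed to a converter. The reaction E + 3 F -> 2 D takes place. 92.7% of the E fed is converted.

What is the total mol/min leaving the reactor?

6540 mol/min

E reacted = 0.927 × 822.5 = 762.5 mol/min; ν_E = −1, so ξ = 762.5/1 = 762.5 mol/min.
Outlet amounts (n = n₀ + ν ξ):
  E: 822.5 − 1(762.5) = 60.04
  F: 7241 − 3(762.5) = 4954
  D: 0 + 2(762.5) = 1525
Total out = 60.04 + 4954 + 1525 = 6539 mol/min.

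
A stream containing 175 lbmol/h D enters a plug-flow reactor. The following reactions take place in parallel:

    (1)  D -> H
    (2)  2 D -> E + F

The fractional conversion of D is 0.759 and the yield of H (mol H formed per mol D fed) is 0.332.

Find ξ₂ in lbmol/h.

Yield of H: 1ξ₁ / 175 = 0.332 → ξ₁ = 58.1 lbmol/h.
Conversion of D: 1ξ₁ + 2ξ₂ = 0.759 × 175 = 132.8 → ξ₂ = 37.36 lbmol/h.
Outlet amounts (n = n₀ + Σ ν·ξ):
  D: 175 − 1(58.1) − 2(37.36) = 42.18
  H: 0 + 1(58.1) = 58.1
  E: 0 + 1(37.36) = 37.36
  F: 0 + 1(37.36) = 37.36

ξ₂ = 37.4 lbmol/h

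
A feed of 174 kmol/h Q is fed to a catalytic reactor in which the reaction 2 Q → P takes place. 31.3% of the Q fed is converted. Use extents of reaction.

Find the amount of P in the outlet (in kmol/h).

27.2 kmol/h

Q reacted = 0.313 × 174 = 54.46 kmol/h; ν_Q = −2, so ξ = 54.46/2 = 27.23 kmol/h.
Outlet amounts (n = n₀ + ν ξ):
  Q: 174 − 2(27.23) = 119.5
  P: 0 + 1(27.23) = 27.23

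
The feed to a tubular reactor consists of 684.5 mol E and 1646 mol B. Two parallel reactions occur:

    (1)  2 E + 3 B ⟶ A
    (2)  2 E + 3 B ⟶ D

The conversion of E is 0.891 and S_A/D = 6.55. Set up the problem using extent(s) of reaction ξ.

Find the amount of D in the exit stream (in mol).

40.4 mol

Conversion of E: E consumed = 0.891 × 684.5 = 609.9 mol = 2ξ₁ + 2ξ₂.
Selectivity: 1ξ₁ / (1ξ₂) = 6.55 → ξ₁ = 6.55 ξ₂.
Substitute: (2·6.55 + 2) ξ₂ = 609.9 → ξ₂ = 40.39 mol, ξ₁ = 264.6 mol.
Outlet amounts (n = n₀ + Σ ν·ξ):
  E: 684.5 − 2(264.6) − 2(40.39) = 74.61
  B: 1646 − 3(264.6) − 3(40.39) = 731.2
  A: 0 + 1(264.6) = 264.6
  D: 0 + 1(40.39) = 40.39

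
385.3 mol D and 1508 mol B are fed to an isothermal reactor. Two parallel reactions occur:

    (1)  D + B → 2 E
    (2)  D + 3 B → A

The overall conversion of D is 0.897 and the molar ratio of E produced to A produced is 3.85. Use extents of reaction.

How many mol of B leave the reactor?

926 mol

Conversion of D: D consumed = 0.897 × 385.3 = 345.6 mol = 1ξ₁ + 1ξ₂.
Selectivity: 2ξ₁ / (1ξ₂) = 3.85 → ξ₁ = 1.925 ξ₂.
Substitute: (1·1.925 + 1) ξ₂ = 345.6 → ξ₂ = 118.2 mol, ξ₁ = 227.5 mol.
Outlet amounts (n = n₀ + Σ ν·ξ):
  D: 385.3 − 1(227.5) − 1(118.2) = 39.69
  B: 1508 − 1(227.5) − 3(118.2) = 926.1
  E: 0 + 2(227.5) = 454.9
  A: 0 + 1(118.2) = 118.2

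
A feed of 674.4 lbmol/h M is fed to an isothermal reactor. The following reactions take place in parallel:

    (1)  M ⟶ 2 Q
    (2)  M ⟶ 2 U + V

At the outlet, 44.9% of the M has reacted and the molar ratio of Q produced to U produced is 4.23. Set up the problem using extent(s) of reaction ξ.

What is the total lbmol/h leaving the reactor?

1040 lbmol/h

Conversion of M: M consumed = 0.449 × 674.4 = 302.8 lbmol/h = 1ξ₁ + 1ξ₂.
Selectivity: 2ξ₁ / (2ξ₂) = 4.23 → ξ₁ = 4.23 ξ₂.
Substitute: (1·4.23 + 1) ξ₂ = 302.8 → ξ₂ = 57.9 lbmol/h, ξ₁ = 244.9 lbmol/h.
Outlet amounts (n = n₀ + Σ ν·ξ):
  M: 674.4 − 1(244.9) − 1(57.9) = 371.6
  Q: 0 + 2(244.9) = 489.8
  U: 0 + 2(57.9) = 115.8
  V: 0 + 1(57.9) = 57.9
Total out = 371.6 + 489.8 + 115.8 + 57.9 = 1035 lbmol/h.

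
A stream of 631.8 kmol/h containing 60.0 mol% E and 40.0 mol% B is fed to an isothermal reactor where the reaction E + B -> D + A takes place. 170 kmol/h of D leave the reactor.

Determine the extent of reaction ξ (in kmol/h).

For D: n = n₀ + 1ξ → 170 = 0 + 1ξ, giving ξ = 170 kmol/h.
Outlet amounts (n = n₀ + ν ξ):
  E: 379.1 − 1(170) = 209.1
  B: 252.7 − 1(170) = 82.72
  D: 0 + 1(170) = 170
  A: 0 + 1(170) = 170

ξ = 170 kmol/h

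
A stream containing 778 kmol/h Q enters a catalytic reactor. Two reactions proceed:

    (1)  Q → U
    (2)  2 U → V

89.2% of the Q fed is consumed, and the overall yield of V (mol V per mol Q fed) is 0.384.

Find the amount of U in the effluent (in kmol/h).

Conversion of Q: Q consumed = 1ξ₁ = 0.892 × 778 → ξ₁ = 694 kmol/h.
Yield of V: 1ξ₂ / 778 = 0.384 → ξ₂ = 298.8 kmol/h.
Outlet amounts (n = n₀ + Σ ν·ξ):
  Q: 778 − 1(694) = 84.02
  U: 0 + 1(694) − 2(298.8) = 96.47
  V: 0 + 1(298.8) = 298.8

96.5 kmol/h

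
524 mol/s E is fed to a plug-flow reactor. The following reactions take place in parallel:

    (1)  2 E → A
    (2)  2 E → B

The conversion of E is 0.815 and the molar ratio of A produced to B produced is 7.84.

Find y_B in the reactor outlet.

0.0778

Conversion of E: E consumed = 0.815 × 524 = 427.1 mol/s = 2ξ₁ + 2ξ₂.
Selectivity: 1ξ₁ / (1ξ₂) = 7.84 → ξ₁ = 7.84 ξ₂.
Substitute: (2·7.84 + 2) ξ₂ = 427.1 → ξ₂ = 24.15 mol/s, ξ₁ = 189.4 mol/s.
Outlet amounts (n = n₀ + Σ ν·ξ):
  E: 524 − 2(189.4) − 2(24.15) = 96.94
  A: 0 + 1(189.4) = 189.4
  B: 0 + 1(24.15) = 24.15
Total out = 310.5 mol/s; y_B = 24.15 / 310.5 = 0.0778.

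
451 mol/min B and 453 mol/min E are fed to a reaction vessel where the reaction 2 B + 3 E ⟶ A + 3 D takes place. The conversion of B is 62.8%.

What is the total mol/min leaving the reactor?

B reacted = 0.628 × 451 = 283.2 mol/min; ν_B = −2, so ξ = 283.2/2 = 141.6 mol/min.
Outlet amounts (n = n₀ + ν ξ):
  B: 451 − 2(141.6) = 167.8
  E: 453 − 3(141.6) = 28.16
  A: 0 + 1(141.6) = 141.6
  D: 0 + 3(141.6) = 424.8
Total out = 167.8 + 28.16 + 141.6 + 424.8 = 762.4 mol/min.

762 mol/min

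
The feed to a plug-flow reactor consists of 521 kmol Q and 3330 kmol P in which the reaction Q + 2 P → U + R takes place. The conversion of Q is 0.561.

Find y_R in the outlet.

Q reacted = 0.561 × 521 = 292.3 kmol; ν_Q = −1, so ξ = 292.3/1 = 292.3 kmol.
Outlet amounts (n = n₀ + ν ξ):
  Q: 521 − 1(292.3) = 228.7
  P: 3330 − 2(292.3) = 2745
  U: 0 + 1(292.3) = 292.3
  R: 0 + 1(292.3) = 292.3
Total out = 3559 kmol; y_R = 292.3 / 3559 = 0.08213.

0.0821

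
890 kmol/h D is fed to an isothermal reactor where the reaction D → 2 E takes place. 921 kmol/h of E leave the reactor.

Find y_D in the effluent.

For E: n = n₀ + 2ξ → 921 = 0 + 2ξ, giving ξ = 460.5 kmol/h.
Outlet amounts (n = n₀ + ν ξ):
  D: 890 − 1(460.5) = 429.5
  E: 0 + 2(460.5) = 921
Total out = 1350 kmol/h; y_D = 429.5 / 1350 = 0.318.

0.318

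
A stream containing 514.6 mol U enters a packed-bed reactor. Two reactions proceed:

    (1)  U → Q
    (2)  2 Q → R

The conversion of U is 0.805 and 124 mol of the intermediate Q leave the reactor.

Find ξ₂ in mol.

Conversion of U: U consumed = 1ξ₁ = 0.805 × 514.6 → ξ₁ = 414.3 mol.
Q balance: n_Q = 0 + 1ξ₁ − 2ξ₂ = 124 → ξ₂ = (1·414.3 − 124)/2 = 145.1 mol.
Outlet amounts (n = n₀ + Σ ν·ξ):
  U: 514.6 − 1(414.3) = 100.3
  Q: 0 + 1(414.3) − 2(145.1) = 124
  R: 0 + 1(145.1) = 145.1

ξ₂ = 145 mol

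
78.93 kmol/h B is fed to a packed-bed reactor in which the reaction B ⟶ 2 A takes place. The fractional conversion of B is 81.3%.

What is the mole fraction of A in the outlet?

B reacted = 0.813 × 78.93 = 64.17 kmol/h; ν_B = −1, so ξ = 64.17/1 = 64.17 kmol/h.
Outlet amounts (n = n₀ + ν ξ):
  B: 78.93 − 1(64.17) = 14.76
  A: 0 + 2(64.17) = 128.3
Total out = 143.1 kmol/h; y_A = 128.3 / 143.1 = 0.8969.

0.897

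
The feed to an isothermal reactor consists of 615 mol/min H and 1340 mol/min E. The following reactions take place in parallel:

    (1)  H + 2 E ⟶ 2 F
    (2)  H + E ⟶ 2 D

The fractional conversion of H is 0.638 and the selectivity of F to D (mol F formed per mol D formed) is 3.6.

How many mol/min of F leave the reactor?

614 mol/min

Conversion of H: H consumed = 0.638 × 615 = 392.4 mol/min = 1ξ₁ + 1ξ₂.
Selectivity: 2ξ₁ / (2ξ₂) = 3.6 → ξ₁ = 3.6 ξ₂.
Substitute: (1·3.6 + 1) ξ₂ = 392.4 → ξ₂ = 85.3 mol/min, ξ₁ = 307.1 mol/min.
Outlet amounts (n = n₀ + Σ ν·ξ):
  H: 615 − 1(307.1) − 1(85.3) = 222.6
  E: 1340 − 2(307.1) − 1(85.3) = 640.6
  F: 0 + 2(307.1) = 614.1
  D: 0 + 2(85.3) = 170.6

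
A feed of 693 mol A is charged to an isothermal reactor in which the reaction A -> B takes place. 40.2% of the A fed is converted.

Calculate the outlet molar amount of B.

A reacted = 0.402 × 693 = 278.6 mol; ν_A = −1, so ξ = 278.6/1 = 278.6 mol.
Outlet amounts (n = n₀ + ν ξ):
  A: 693 − 1(278.6) = 414.4
  B: 0 + 1(278.6) = 278.6

279 mol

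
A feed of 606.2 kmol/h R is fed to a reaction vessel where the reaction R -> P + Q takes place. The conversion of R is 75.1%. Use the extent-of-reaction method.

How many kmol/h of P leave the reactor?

R reacted = 0.751 × 606.2 = 455.3 kmol/h; ν_R = −1, so ξ = 455.3/1 = 455.3 kmol/h.
Outlet amounts (n = n₀ + ν ξ):
  R: 606.2 − 1(455.3) = 150.9
  P: 0 + 1(455.3) = 455.3
  Q: 0 + 1(455.3) = 455.3

455 kmol/h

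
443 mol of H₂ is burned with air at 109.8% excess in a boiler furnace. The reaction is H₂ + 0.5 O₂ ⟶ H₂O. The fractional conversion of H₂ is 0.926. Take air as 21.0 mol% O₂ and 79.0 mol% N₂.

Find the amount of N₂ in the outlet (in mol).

Stoichiometric O₂ = 0.5 × 443 = 221.5 mol; O₂ fed = 221.5 × 2.098 = 464.7 mol.
N₂ fed = 464.7 × 79/21 = 1748 mol.
Fuel reacted = 0.926 × 443 → ξ = 410.2 mol.
Outlet (n = n₀ + ν ξ):
  H₂: 443 − 1(410.2) = 32.78
  O₂: 464.7 − 0.5(410.2) = 259.6
  N₂: 1748 (inert)
  H₂O: 0 + 1(410.2) = 410.2

1750 mol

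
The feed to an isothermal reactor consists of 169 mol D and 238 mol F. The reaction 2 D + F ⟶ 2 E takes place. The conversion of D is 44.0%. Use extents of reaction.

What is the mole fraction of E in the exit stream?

0.201

D reacted = 0.44 × 169 = 74.36 mol; ν_D = −2, so ξ = 74.36/2 = 37.18 mol.
Outlet amounts (n = n₀ + ν ξ):
  D: 169 − 2(37.18) = 94.64
  F: 238 − 1(37.18) = 200.8
  E: 0 + 2(37.18) = 74.36
Total out = 369.8 mol; y_E = 74.36 / 369.8 = 0.2011.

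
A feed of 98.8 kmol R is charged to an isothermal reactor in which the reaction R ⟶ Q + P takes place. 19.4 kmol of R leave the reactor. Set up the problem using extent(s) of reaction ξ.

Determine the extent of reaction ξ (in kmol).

ξ = 79.4 kmol

For R: n = n₀ − 1ξ → 19.4 = 98.8 − 1ξ, giving ξ = 79.4 kmol.
Outlet amounts (n = n₀ + ν ξ):
  R: 98.8 − 1(79.4) = 19.4
  Q: 0 + 1(79.4) = 79.4
  P: 0 + 1(79.4) = 79.4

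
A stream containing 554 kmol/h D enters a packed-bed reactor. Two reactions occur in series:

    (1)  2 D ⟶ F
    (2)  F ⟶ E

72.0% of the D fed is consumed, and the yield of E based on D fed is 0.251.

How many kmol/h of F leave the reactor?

Conversion of D: D consumed = 2ξ₁ = 0.72 × 554 → ξ₁ = 199.4 kmol/h.
Yield of E: 1ξ₂ / 554 = 0.251 → ξ₂ = 139.1 kmol/h.
Outlet amounts (n = n₀ + Σ ν·ξ):
  D: 554 − 2(199.4) = 155.1
  F: 0 + 1(199.4) − 1(139.1) = 60.39
  E: 0 + 1(139.1) = 139.1

60.4 kmol/h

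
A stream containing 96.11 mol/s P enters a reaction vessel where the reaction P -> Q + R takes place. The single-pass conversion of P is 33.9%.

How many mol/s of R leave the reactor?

32.6 mol/s

P reacted = 0.339 × 96.11 = 32.58 mol/s; ν_P = −1, so ξ = 32.58/1 = 32.58 mol/s.
Outlet amounts (n = n₀ + ν ξ):
  P: 96.11 − 1(32.58) = 63.53
  Q: 0 + 1(32.58) = 32.58
  R: 0 + 1(32.58) = 32.58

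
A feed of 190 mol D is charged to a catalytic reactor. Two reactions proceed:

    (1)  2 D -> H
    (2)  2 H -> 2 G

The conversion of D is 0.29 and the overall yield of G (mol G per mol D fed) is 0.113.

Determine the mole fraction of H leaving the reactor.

Conversion of D: D consumed = 2ξ₁ = 0.29 × 190 → ξ₁ = 27.55 mol.
Yield of G: 2ξ₂ / 190 = 0.113 → ξ₂ = 10.73 mol.
Outlet amounts (n = n₀ + Σ ν·ξ):
  D: 190 − 2(27.55) = 134.9
  H: 0 + 1(27.55) − 2(10.73) = 6.08
  G: 0 + 2(10.73) = 21.47
Total out = 162.4 mol; y_H = 6.08 / 162.4 = 0.03743.

0.0374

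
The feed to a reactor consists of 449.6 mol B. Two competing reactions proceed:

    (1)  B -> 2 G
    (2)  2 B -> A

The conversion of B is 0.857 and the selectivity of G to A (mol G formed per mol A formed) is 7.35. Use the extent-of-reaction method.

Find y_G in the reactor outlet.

Conversion of B: B consumed = 0.857 × 449.6 = 385.3 mol = 1ξ₁ + 2ξ₂.
Selectivity: 2ξ₁ / (1ξ₂) = 7.35 → ξ₁ = 3.675 ξ₂.
Substitute: (1·3.675 + 2) ξ₂ = 385.3 → ξ₂ = 67.9 mol, ξ₁ = 249.5 mol.
Outlet amounts (n = n₀ + Σ ν·ξ):
  B: 449.6 − 1(249.5) − 2(67.9) = 64.29
  G: 0 + 2(249.5) = 499
  A: 0 + 1(67.9) = 67.9
Total out = 631.2 mol; y_G = 499 / 631.2 = 0.7906.

0.791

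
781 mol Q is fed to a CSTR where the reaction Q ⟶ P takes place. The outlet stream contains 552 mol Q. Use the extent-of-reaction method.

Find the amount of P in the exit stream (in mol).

For Q: n = n₀ − 1ξ → 552 = 781 − 1ξ, giving ξ = 229 mol.
Outlet amounts (n = n₀ + ν ξ):
  Q: 781 − 1(229) = 552
  P: 0 + 1(229) = 229

229 mol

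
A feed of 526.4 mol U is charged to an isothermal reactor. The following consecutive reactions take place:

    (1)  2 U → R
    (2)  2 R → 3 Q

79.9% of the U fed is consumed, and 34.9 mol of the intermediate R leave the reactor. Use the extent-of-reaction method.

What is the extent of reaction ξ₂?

Conversion of U: U consumed = 2ξ₁ = 0.799 × 526.4 → ξ₁ = 210.3 mol.
R balance: n_R = 0 + 1ξ₁ − 2ξ₂ = 34.9 → ξ₂ = (1·210.3 − 34.9)/2 = 87.7 mol.
Outlet amounts (n = n₀ + Σ ν·ξ):
  U: 526.4 − 2(210.3) = 105.8
  R: 0 + 1(210.3) − 2(87.7) = 34.9
  Q: 0 + 3(87.7) = 263.1

ξ₂ = 87.7 mol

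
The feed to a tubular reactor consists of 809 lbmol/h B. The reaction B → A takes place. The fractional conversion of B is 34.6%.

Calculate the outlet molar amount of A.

B reacted = 0.346 × 809 = 279.9 lbmol/h; ν_B = −1, so ξ = 279.9/1 = 279.9 lbmol/h.
Outlet amounts (n = n₀ + ν ξ):
  B: 809 − 1(279.9) = 529.1
  A: 0 + 1(279.9) = 279.9

280 lbmol/h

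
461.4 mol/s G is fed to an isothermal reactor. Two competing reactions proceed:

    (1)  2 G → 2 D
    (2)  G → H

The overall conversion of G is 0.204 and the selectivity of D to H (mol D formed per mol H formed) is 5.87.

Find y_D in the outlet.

0.174

Conversion of G: G consumed = 0.204 × 461.4 = 94.13 mol/s = 2ξ₁ + 1ξ₂.
Selectivity: 2ξ₁ / (1ξ₂) = 5.87 → ξ₁ = 2.935 ξ₂.
Substitute: (2·2.935 + 1) ξ₂ = 94.13 → ξ₂ = 13.7 mol/s, ξ₁ = 40.21 mol/s.
Outlet amounts (n = n₀ + Σ ν·ξ):
  G: 461.4 − 2(40.21) − 1(13.7) = 367.3
  D: 0 + 2(40.21) = 80.42
  H: 0 + 1(13.7) = 13.7
Total out = 461.4 mol/s; y_D = 80.42 / 461.4 = 0.1743.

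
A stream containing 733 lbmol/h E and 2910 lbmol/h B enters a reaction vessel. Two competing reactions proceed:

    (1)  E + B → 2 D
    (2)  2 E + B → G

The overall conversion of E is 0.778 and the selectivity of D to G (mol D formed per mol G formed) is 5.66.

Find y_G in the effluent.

0.0347

Conversion of E: E consumed = 0.778 × 733 = 570.3 lbmol/h = 1ξ₁ + 2ξ₂.
Selectivity: 2ξ₁ / (1ξ₂) = 5.66 → ξ₁ = 2.83 ξ₂.
Substitute: (1·2.83 + 2) ξ₂ = 570.3 → ξ₂ = 118.1 lbmol/h, ξ₁ = 334.1 lbmol/h.
Outlet amounts (n = n₀ + Σ ν·ξ):
  E: 733 − 1(334.1) − 2(118.1) = 162.7
  B: 2910 − 1(334.1) − 1(118.1) = 2458
  D: 0 + 2(334.1) = 668.3
  G: 0 + 1(118.1) = 118.1
Total out = 3407 lbmol/h; y_G = 118.1 / 3407 = 0.03466.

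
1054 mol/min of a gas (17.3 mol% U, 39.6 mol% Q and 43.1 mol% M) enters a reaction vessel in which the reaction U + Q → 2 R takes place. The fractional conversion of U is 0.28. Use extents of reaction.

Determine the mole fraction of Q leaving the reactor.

0.348

U reacted = 0.28 × 182.3 = 51.06 mol/min; ν_U = −1, so ξ = 51.06/1 = 51.06 mol/min.
Outlet amounts (n = n₀ + ν ξ):
  U: 182.3 − 1(51.06) = 131.3
  Q: 417.4 − 1(51.06) = 366.3
  R: 0 + 2(51.06) = 102.1
  M: 454.3 (inert)
Total out = 1054 mol/min; y_Q = 366.3 / 1054 = 0.3476.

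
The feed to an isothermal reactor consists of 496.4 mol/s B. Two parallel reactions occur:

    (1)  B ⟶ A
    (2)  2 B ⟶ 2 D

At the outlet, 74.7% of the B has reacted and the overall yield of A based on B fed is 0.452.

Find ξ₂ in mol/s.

ξ₂ = 73.2 mol/s

Yield of A: 1ξ₁ / 496.4 = 0.452 → ξ₁ = 224.4 mol/s.
Conversion of B: 1ξ₁ + 2ξ₂ = 0.747 × 496.4 = 370.8 → ξ₂ = 73.22 mol/s.
Outlet amounts (n = n₀ + Σ ν·ξ):
  B: 496.4 − 1(224.4) − 2(73.22) = 125.6
  A: 0 + 1(224.4) = 224.4
  D: 0 + 2(73.22) = 146.4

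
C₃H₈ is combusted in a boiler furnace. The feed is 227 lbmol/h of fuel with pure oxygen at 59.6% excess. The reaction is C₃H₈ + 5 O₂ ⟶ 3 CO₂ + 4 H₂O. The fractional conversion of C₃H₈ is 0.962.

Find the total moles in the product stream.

Stoichiometric O₂ = 5 × 227 = 1135 lbmol/h; O₂ fed = 1135 × 1.596 = 1811 lbmol/h.
Fuel reacted = 0.962 × 227 → ξ = 218.4 lbmol/h.
Outlet (n = n₀ + ν ξ):
  C₃H₈: 227 − 1(218.4) = 8.626
  O₂: 1811 − 5(218.4) = 719.6
  CO₂: 0 + 3(218.4) = 655.1
  H₂O: 0 + 4(218.4) = 873.5
Total out = 8.626 + 719.6 + 655.1 + 873.5 = 2257 lbmol/h.

2260 lbmol/h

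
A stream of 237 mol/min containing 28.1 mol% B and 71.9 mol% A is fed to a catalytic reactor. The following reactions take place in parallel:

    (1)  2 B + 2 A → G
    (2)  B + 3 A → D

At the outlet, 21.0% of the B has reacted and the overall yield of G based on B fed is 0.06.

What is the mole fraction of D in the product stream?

0.029

Yield of G: 1ξ₁ / 66.6 = 0.06 → ξ₁ = 3.996 mol/min.
Conversion of B: 2ξ₁ + 1ξ₂ = 0.21 × 66.6 = 13.99 → ξ₂ = 5.994 mol/min.
Outlet amounts (n = n₀ + Σ ν·ξ):
  B: 66.6 − 2(3.996) − 1(5.994) = 52.61
  A: 170.4 − 2(3.996) − 3(5.994) = 144.4
  G: 0 + 1(3.996) = 3.996
  D: 0 + 1(5.994) = 5.994
Total out = 207 mol/min; y_D = 5.994 / 207 = 0.02895.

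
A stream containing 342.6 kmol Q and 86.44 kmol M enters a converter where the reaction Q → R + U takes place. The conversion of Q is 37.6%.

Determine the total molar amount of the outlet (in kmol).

558 kmol

Q reacted = 0.376 × 342.6 = 128.8 kmol; ν_Q = −1, so ξ = 128.8/1 = 128.8 kmol.
Outlet amounts (n = n₀ + ν ξ):
  Q: 342.6 − 1(128.8) = 213.8
  R: 0 + 1(128.8) = 128.8
  U: 0 + 1(128.8) = 128.8
  M: 86.44 (inert)
Total out = 213.8 + 128.8 + 128.8 + 86.44 = 557.9 kmol.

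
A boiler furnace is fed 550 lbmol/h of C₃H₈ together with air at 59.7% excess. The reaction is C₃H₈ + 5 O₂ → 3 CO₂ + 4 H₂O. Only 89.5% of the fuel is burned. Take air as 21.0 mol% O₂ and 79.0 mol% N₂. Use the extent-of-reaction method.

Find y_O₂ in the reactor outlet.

Stoichiometric O₂ = 5 × 550 = 2750 lbmol/h; O₂ fed = 2750 × 1.597 = 4392 lbmol/h.
N₂ fed = 4392 × 79/21 = 16520 lbmol/h.
Fuel reacted = 0.895 × 550 → ξ = 492.2 lbmol/h.
Outlet (n = n₀ + ν ξ):
  C₃H₈: 550 − 1(492.2) = 57.75
  O₂: 4392 − 5(492.2) = 1930
  N₂: 16520 (inert)
  CO₂: 0 + 3(492.2) = 1477
  H₂O: 0 + 4(492.2) = 1969
Total out = 21960 lbmol/h; y_O₂ = 1930 / 21960 = 0.08793.

0.0879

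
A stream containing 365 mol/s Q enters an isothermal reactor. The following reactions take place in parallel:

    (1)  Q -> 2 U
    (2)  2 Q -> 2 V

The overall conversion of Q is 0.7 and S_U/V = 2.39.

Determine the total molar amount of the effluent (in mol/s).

Conversion of Q: Q consumed = 0.7 × 365 = 255.5 mol/s = 1ξ₁ + 2ξ₂.
Selectivity: 2ξ₁ / (2ξ₂) = 2.39 → ξ₁ = 2.39 ξ₂.
Substitute: (1·2.39 + 2) ξ₂ = 255.5 → ξ₂ = 58.2 mol/s, ξ₁ = 139.1 mol/s.
Outlet amounts (n = n₀ + Σ ν·ξ):
  Q: 365 − 1(139.1) − 2(58.2) = 109.5
  U: 0 + 2(139.1) = 278.2
  V: 0 + 2(58.2) = 116.4
Total out = 109.5 + 278.2 + 116.4 = 504.1 mol/s.

504 mol/s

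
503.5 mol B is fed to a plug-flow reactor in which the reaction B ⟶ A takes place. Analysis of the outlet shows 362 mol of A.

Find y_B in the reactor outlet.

For A: n = n₀ + 1ξ → 362 = 0 + 1ξ, giving ξ = 362 mol.
Outlet amounts (n = n₀ + ν ξ):
  B: 503.5 − 1(362) = 141.5
  A: 0 + 1(362) = 362
Total out = 503.5 mol; y_B = 141.5 / 503.5 = 0.281.

0.281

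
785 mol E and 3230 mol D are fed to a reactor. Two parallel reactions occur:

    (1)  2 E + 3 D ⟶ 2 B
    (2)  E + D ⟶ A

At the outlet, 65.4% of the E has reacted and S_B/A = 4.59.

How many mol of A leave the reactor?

91.8 mol

Conversion of E: E consumed = 0.654 × 785 = 513.4 mol = 2ξ₁ + 1ξ₂.
Selectivity: 2ξ₁ / (1ξ₂) = 4.59 → ξ₁ = 2.295 ξ₂.
Substitute: (2·2.295 + 1) ξ₂ = 513.4 → ξ₂ = 91.84 mol, ξ₁ = 210.8 mol.
Outlet amounts (n = n₀ + Σ ν·ξ):
  E: 785 − 2(210.8) − 1(91.84) = 271.6
  D: 3230 − 3(210.8) − 1(91.84) = 2506
  B: 0 + 2(210.8) = 421.5
  A: 0 + 1(91.84) = 91.84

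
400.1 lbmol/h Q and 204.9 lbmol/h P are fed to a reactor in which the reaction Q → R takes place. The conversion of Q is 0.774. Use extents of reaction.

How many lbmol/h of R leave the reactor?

Q reacted = 0.774 × 400.1 = 309.7 lbmol/h; ν_Q = −1, so ξ = 309.7/1 = 309.7 lbmol/h.
Outlet amounts (n = n₀ + ν ξ):
  Q: 400.1 − 1(309.7) = 90.42
  R: 0 + 1(309.7) = 309.7
  P: 204.9 (inert)

310 lbmol/h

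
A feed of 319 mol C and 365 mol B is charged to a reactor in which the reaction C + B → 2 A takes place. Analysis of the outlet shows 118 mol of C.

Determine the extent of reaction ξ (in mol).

ξ = 201 mol

For C: n = n₀ − 1ξ → 118 = 319 − 1ξ, giving ξ = 201 mol.
Outlet amounts (n = n₀ + ν ξ):
  C: 319 − 1(201) = 118
  B: 365 − 1(201) = 164
  A: 0 + 2(201) = 402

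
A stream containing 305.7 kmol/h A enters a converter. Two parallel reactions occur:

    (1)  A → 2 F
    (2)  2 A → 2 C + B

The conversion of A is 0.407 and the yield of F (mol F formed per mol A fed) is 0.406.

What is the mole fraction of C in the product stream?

0.156

Yield of F: 2ξ₁ / 305.7 = 0.406 → ξ₁ = 62.06 kmol/h.
Conversion of A: 1ξ₁ + 2ξ₂ = 0.407 × 305.7 = 124.4 → ξ₂ = 31.18 kmol/h.
Outlet amounts (n = n₀ + Σ ν·ξ):
  A: 305.7 − 1(62.06) − 2(31.18) = 181.3
  F: 0 + 2(62.06) = 124.1
  C: 0 + 2(31.18) = 62.36
  B: 0 + 1(31.18) = 31.18
Total out = 398.9 kmol/h; y_C = 62.36 / 398.9 = 0.1563.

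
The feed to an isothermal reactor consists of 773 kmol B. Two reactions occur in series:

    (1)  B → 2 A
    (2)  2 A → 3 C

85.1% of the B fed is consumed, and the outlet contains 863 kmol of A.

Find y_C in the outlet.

0.41

Conversion of B: B consumed = 1ξ₁ = 0.851 × 773 → ξ₁ = 657.8 kmol.
A balance: n_A = 0 + 2ξ₁ − 2ξ₂ = 863 → ξ₂ = (2·657.8 − 863)/2 = 226.3 kmol.
Outlet amounts (n = n₀ + Σ ν·ξ):
  B: 773 − 1(657.8) = 115.2
  A: 0 + 2(657.8) − 2(226.3) = 863
  C: 0 + 3(226.3) = 679
Total out = 1657 kmol; y_C = 679 / 1657 = 0.4097.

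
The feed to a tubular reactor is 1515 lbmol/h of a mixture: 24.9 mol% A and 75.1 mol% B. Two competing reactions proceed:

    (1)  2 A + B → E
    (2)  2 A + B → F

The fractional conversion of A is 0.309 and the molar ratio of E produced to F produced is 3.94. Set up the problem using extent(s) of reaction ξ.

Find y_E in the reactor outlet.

0.0332

Conversion of A: A consumed = 0.309 × 377.2 = 116.6 lbmol/h = 2ξ₁ + 2ξ₂.
Selectivity: 1ξ₁ / (1ξ₂) = 3.94 → ξ₁ = 3.94 ξ₂.
Substitute: (2·3.94 + 2) ξ₂ = 116.6 → ξ₂ = 11.8 lbmol/h, ξ₁ = 46.48 lbmol/h.
Outlet amounts (n = n₀ + Σ ν·ξ):
  A: 377.2 − 2(46.48) − 2(11.8) = 260.7
  B: 1138 − 1(46.48) − 1(11.8) = 1079
  E: 0 + 1(46.48) = 46.48
  F: 0 + 1(11.8) = 11.8
Total out = 1398 lbmol/h; y_E = 46.48 / 1398 = 0.03324.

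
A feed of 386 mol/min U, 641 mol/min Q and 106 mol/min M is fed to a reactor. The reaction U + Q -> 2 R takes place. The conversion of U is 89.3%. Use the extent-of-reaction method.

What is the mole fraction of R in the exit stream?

U reacted = 0.893 × 386 = 344.7 mol/min; ν_U = −1, so ξ = 344.7/1 = 344.7 mol/min.
Outlet amounts (n = n₀ + ν ξ):
  U: 386 − 1(344.7) = 41.3
  Q: 641 − 1(344.7) = 296.3
  R: 0 + 2(344.7) = 689.4
  M: 106 (inert)
Total out = 1133 mol/min; y_R = 689.4 / 1133 = 0.6085.

0.608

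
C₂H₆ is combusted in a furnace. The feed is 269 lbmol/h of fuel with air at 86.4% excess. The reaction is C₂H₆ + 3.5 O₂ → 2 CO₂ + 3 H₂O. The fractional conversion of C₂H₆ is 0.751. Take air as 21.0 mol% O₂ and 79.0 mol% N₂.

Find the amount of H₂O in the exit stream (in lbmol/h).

Stoichiometric O₂ = 3.5 × 269 = 941.5 lbmol/h; O₂ fed = 941.5 × 1.864 = 1755 lbmol/h.
N₂ fed = 1755 × 79/21 = 6602 lbmol/h.
Fuel reacted = 0.751 × 269 → ξ = 202 lbmol/h.
Outlet (n = n₀ + ν ξ):
  C₂H₆: 269 − 1(202) = 66.98
  O₂: 1755 − 3.5(202) = 1048
  N₂: 6602 (inert)
  CO₂: 0 + 2(202) = 404
  H₂O: 0 + 3(202) = 606.1

606 lbmol/h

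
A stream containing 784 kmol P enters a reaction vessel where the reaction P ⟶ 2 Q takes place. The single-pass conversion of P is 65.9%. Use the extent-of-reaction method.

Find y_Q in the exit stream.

P reacted = 0.659 × 784 = 516.7 kmol; ν_P = −1, so ξ = 516.7/1 = 516.7 kmol.
Outlet amounts (n = n₀ + ν ξ):
  P: 784 − 1(516.7) = 267.3
  Q: 0 + 2(516.7) = 1033
Total out = 1301 kmol; y_Q = 1033 / 1301 = 0.7945.

0.794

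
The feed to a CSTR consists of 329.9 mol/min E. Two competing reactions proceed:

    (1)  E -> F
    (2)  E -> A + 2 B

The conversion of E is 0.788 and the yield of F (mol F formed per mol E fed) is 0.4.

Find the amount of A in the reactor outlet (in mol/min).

Yield of F: 1ξ₁ / 329.9 = 0.4 → ξ₁ = 132 mol/min.
Conversion of E: 1ξ₁ + 1ξ₂ = 0.788 × 329.9 = 260 → ξ₂ = 128 mol/min.
Outlet amounts (n = n₀ + Σ ν·ξ):
  E: 329.9 − 1(132) − 1(128) = 69.94
  F: 0 + 1(132) = 132
  A: 0 + 1(128) = 128
  B: 0 + 2(128) = 256

128 mol/min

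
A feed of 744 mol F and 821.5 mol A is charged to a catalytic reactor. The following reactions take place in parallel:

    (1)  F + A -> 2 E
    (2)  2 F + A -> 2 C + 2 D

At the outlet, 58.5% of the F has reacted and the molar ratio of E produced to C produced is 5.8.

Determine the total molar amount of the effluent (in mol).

1620 mol

Conversion of F: F consumed = 0.585 × 744 = 435.2 mol = 1ξ₁ + 2ξ₂.
Selectivity: 2ξ₁ / (2ξ₂) = 5.8 → ξ₁ = 5.8 ξ₂.
Substitute: (1·5.8 + 2) ξ₂ = 435.2 → ξ₂ = 55.8 mol, ξ₁ = 323.6 mol.
Outlet amounts (n = n₀ + Σ ν·ξ):
  F: 744 − 1(323.6) − 2(55.8) = 308.8
  A: 821.5 − 1(323.6) − 1(55.8) = 442.1
  E: 0 + 2(323.6) = 647.3
  C: 0 + 2(55.8) = 111.6
  D: 0 + 2(55.8) = 111.6
Total out = 308.8 + 442.1 + 647.3 + 111.6 + 111.6 = 1621 mol.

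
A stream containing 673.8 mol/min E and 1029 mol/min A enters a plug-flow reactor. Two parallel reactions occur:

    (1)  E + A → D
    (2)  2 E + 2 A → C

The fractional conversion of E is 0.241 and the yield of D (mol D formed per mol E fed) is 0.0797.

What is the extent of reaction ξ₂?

ξ₂ = 54.3 mol/min

Yield of D: 1ξ₁ / 673.8 = 0.0797 → ξ₁ = 53.7 mol/min.
Conversion of E: 1ξ₁ + 2ξ₂ = 0.241 × 673.8 = 162.4 → ξ₂ = 54.34 mol/min.
Outlet amounts (n = n₀ + Σ ν·ξ):
  E: 673.8 − 1(53.7) − 2(54.34) = 511.4
  A: 1029 − 1(53.7) − 2(54.34) = 866.6
  D: 0 + 1(53.7) = 53.7
  C: 0 + 1(54.34) = 54.34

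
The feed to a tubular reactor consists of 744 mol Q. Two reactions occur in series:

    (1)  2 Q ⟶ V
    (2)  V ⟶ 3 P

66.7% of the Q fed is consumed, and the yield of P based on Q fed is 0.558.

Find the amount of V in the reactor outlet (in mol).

Conversion of Q: Q consumed = 2ξ₁ = 0.667 × 744 → ξ₁ = 248.1 mol.
Yield of P: 3ξ₂ / 744 = 0.558 → ξ₂ = 138.4 mol.
Outlet amounts (n = n₀ + Σ ν·ξ):
  Q: 744 − 2(248.1) = 247.8
  V: 0 + 1(248.1) − 1(138.4) = 109.7
  P: 0 + 3(138.4) = 415.2

110 mol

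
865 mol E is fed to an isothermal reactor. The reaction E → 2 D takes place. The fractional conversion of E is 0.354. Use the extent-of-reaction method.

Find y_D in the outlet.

E reacted = 0.354 × 865 = 306.2 mol; ν_E = −1, so ξ = 306.2/1 = 306.2 mol.
Outlet amounts (n = n₀ + ν ξ):
  E: 865 − 1(306.2) = 558.8
  D: 0 + 2(306.2) = 612.4
Total out = 1171 mol; y_D = 612.4 / 1171 = 0.5229.

0.523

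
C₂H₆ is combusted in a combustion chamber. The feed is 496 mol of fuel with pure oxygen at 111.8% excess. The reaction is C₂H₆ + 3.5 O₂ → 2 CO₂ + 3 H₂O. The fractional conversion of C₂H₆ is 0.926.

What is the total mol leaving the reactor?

Stoichiometric O₂ = 3.5 × 496 = 1736 mol; O₂ fed = 1736 × 2.118 = 3677 mol.
Fuel reacted = 0.926 × 496 → ξ = 459.3 mol.
Outlet (n = n₀ + ν ξ):
  C₂H₆: 496 − 1(459.3) = 36.7
  O₂: 3677 − 3.5(459.3) = 2069
  CO₂: 0 + 2(459.3) = 918.6
  H₂O: 0 + 3(459.3) = 1378
Total out = 36.7 + 2069 + 918.6 + 1378 = 4402 mol.

4400 mol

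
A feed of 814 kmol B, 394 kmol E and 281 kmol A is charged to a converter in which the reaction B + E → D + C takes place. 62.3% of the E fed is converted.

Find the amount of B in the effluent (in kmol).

569 kmol

E reacted = 0.623 × 394 = 245.5 kmol; ν_E = −1, so ξ = 245.5/1 = 245.5 kmol.
Outlet amounts (n = n₀ + ν ξ):
  B: 814 − 1(245.5) = 568.5
  E: 394 − 1(245.5) = 148.5
  D: 0 + 1(245.5) = 245.5
  C: 0 + 1(245.5) = 245.5
  A: 281 (inert)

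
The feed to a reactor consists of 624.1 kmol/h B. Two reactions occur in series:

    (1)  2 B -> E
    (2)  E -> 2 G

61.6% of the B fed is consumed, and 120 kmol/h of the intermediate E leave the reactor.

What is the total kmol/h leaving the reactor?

504 kmol/h

Conversion of B: B consumed = 2ξ₁ = 0.616 × 624.1 → ξ₁ = 192.2 kmol/h.
E balance: n_E = 0 + 1ξ₁ − 1ξ₂ = 120 → ξ₂ = (1·192.2 − 120)/1 = 72.22 kmol/h.
Outlet amounts (n = n₀ + Σ ν·ξ):
  B: 624.1 − 2(192.2) = 239.7
  E: 0 + 1(192.2) − 1(72.22) = 120
  G: 0 + 2(72.22) = 144.4
Total out = 239.7 + 120 + 144.4 = 504.1 kmol/h.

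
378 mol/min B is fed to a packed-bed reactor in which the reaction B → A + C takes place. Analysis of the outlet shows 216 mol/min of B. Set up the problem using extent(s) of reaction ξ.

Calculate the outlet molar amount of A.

162 mol/min

For B: n = n₀ − 1ξ → 216 = 378 − 1ξ, giving ξ = 162 mol/min.
Outlet amounts (n = n₀ + ν ξ):
  B: 378 − 1(162) = 216
  A: 0 + 1(162) = 162
  C: 0 + 1(162) = 162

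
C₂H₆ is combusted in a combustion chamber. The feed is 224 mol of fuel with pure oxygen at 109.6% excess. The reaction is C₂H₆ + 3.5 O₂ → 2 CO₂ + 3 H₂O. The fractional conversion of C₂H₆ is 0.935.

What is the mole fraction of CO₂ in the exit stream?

Stoichiometric O₂ = 3.5 × 224 = 784 mol; O₂ fed = 784 × 2.096 = 1643 mol.
Fuel reacted = 0.935 × 224 → ξ = 209.4 mol.
Outlet (n = n₀ + ν ξ):
  C₂H₆: 224 − 1(209.4) = 14.56
  O₂: 1643 − 3.5(209.4) = 910.2
  CO₂: 0 + 2(209.4) = 418.9
  H₂O: 0 + 3(209.4) = 628.3
Total out = 1972 mol; y_CO₂ = 418.9 / 1972 = 0.2124.

0.212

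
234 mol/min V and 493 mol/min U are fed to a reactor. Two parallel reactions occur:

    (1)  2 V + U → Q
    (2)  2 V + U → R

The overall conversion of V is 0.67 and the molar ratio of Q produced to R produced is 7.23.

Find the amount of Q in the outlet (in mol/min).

Conversion of V: V consumed = 0.67 × 234 = 156.8 mol/min = 2ξ₁ + 2ξ₂.
Selectivity: 1ξ₁ / (1ξ₂) = 7.23 → ξ₁ = 7.23 ξ₂.
Substitute: (2·7.23 + 2) ξ₂ = 156.8 → ξ₂ = 9.525 mol/min, ξ₁ = 68.87 mol/min.
Outlet amounts (n = n₀ + Σ ν·ξ):
  V: 234 − 2(68.87) − 2(9.525) = 77.22
  U: 493 − 1(68.87) − 1(9.525) = 414.6
  Q: 0 + 1(68.87) = 68.87
  R: 0 + 1(9.525) = 9.525

68.9 mol/min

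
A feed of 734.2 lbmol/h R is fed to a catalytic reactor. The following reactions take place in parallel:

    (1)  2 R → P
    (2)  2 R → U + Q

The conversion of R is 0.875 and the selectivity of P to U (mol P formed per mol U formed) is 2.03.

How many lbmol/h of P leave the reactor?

215 lbmol/h

Conversion of R: R consumed = 0.875 × 734.2 = 642.4 lbmol/h = 2ξ₁ + 2ξ₂.
Selectivity: 1ξ₁ / (1ξ₂) = 2.03 → ξ₁ = 2.03 ξ₂.
Substitute: (2·2.03 + 2) ξ₂ = 642.4 → ξ₂ = 106 lbmol/h, ξ₁ = 215.2 lbmol/h.
Outlet amounts (n = n₀ + Σ ν·ξ):
  R: 734.2 − 2(215.2) − 2(106) = 91.77
  P: 0 + 1(215.2) = 215.2
  U: 0 + 1(106) = 106
  Q: 0 + 1(106) = 106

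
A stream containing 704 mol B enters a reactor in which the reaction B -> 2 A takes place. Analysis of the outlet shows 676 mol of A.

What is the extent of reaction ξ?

ξ = 338 mol

For A: n = n₀ + 2ξ → 676 = 0 + 2ξ, giving ξ = 338 mol.
Outlet amounts (n = n₀ + ν ξ):
  B: 704 − 1(338) = 366
  A: 0 + 2(338) = 676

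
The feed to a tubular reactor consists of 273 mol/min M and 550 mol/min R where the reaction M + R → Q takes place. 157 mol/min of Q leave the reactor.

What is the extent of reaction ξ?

ξ = 157 mol/min

For Q: n = n₀ + 1ξ → 157 = 0 + 1ξ, giving ξ = 157 mol/min.
Outlet amounts (n = n₀ + ν ξ):
  M: 273 − 1(157) = 116
  R: 550 − 1(157) = 393
  Q: 0 + 1(157) = 157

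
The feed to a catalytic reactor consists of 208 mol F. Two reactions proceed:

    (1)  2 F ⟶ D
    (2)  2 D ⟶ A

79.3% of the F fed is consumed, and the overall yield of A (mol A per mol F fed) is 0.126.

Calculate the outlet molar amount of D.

30.1 mol

Conversion of F: F consumed = 2ξ₁ = 0.793 × 208 → ξ₁ = 82.47 mol.
Yield of A: 1ξ₂ / 208 = 0.126 → ξ₂ = 26.21 mol.
Outlet amounts (n = n₀ + Σ ν·ξ):
  F: 208 − 2(82.47) = 43.06
  D: 0 + 1(82.47) − 2(26.21) = 30.06
  A: 0 + 1(26.21) = 26.21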